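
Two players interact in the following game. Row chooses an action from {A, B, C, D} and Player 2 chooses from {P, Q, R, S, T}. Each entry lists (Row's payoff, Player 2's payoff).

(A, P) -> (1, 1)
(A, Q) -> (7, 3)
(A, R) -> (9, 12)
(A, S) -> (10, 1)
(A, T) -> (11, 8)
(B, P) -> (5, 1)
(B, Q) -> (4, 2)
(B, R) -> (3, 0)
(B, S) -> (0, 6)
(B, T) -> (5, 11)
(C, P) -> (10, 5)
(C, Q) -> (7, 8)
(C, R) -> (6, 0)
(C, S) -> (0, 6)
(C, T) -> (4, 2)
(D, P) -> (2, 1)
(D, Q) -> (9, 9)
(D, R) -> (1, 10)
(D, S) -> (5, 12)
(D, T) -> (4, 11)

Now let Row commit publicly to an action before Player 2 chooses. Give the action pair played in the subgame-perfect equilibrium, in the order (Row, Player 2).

(A, R)

Backward induction with Row moving first.
- A: BR = R, leader payoff 9.
- B: BR = T, leader payoff 5.
- C: BR = Q, leader payoff 7.
- D: BR = S, leader payoff 5.
Maximizing over 9, 5, 7, 5, Row chooses A. Subgame-perfect outcome: (A, R) with payoffs (9, 12).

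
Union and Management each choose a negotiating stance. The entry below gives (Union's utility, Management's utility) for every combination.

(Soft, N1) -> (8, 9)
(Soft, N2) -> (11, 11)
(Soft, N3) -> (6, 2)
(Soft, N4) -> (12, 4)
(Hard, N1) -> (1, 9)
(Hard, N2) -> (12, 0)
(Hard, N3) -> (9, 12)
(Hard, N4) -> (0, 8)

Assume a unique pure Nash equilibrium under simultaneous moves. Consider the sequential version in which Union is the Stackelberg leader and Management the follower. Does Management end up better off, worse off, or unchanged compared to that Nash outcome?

Management best-responds to each possible Union move:
- Soft → Management plays N2 (best of 9, 11, 2, 4); Union gets 11.
- Hard → Management plays N3 (best of 9, 0, 12, 8); Union gets 9.
Among 11, 9, the best is 11 at Soft. Subgame-perfect outcome: (Soft, N2) with payoffs (11, 11).
Under simultaneous play:
Union's best replies: N1→Soft; N2→Hard; N3→Hard; N4→Soft.
Management's best replies: Soft→N2; Hard→N3.
The unique mutual best reply is (Hard, N3), giving (9, 12).
Management earns 11 sequentially versus 12 at the Nash outcome: worse off.

worse off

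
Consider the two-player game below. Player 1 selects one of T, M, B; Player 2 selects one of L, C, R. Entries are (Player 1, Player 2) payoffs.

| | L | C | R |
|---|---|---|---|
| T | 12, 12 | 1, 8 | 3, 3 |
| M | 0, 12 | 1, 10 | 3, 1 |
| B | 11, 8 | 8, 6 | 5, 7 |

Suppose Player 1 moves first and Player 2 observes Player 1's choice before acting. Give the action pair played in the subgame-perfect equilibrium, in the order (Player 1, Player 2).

Solve by backward induction (Player 1 leads).
- T: BR = L, leader payoff 12.
- M: BR = L, leader payoff 0.
- B: BR = L, leader payoff 11.
Maximizing over 12, 0, 11, Player 1 chooses T. Subgame-perfect outcome: (T, L) with payoffs (12, 12).

(T, L)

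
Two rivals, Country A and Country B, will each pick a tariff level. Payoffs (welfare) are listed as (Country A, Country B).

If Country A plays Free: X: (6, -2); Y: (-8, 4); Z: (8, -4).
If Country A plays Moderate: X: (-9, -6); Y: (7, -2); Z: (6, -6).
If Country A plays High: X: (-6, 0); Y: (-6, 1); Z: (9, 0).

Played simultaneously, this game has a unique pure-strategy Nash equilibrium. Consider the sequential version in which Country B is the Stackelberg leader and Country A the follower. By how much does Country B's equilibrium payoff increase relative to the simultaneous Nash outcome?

Solve by backward induction (Country B leads).
- X: Country A compares 6, -9, -6 and picks Free; Country B would get -2.
- Y: Country A compares -8, 7, -6 and picks Moderate; Country B would get -2.
- Z: Country A compares 8, 6, 9 and picks High; Country B would get 0.
Country B's induced payoffs are -2, -2, 0, so Country B commits to Z. Subgame-perfect outcome: (High, Z) with payoffs (9, 0).
Under simultaneous play:
Country A's best replies: X→Free; Y→Moderate; Z→High.
Country B's best replies: Free→Y; Moderate→Y; High→Y.
Only (Moderate, Y) has each player best-responding; Nash payoffs (7, -2).
Country B's commitment gain: 0 − -2 = 2.

2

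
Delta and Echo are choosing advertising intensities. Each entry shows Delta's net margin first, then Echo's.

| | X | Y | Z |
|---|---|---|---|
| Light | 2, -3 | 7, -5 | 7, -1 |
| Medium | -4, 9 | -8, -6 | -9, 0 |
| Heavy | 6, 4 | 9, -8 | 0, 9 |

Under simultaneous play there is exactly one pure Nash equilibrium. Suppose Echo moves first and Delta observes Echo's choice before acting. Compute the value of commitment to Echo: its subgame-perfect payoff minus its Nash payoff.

5

Solve by backward induction (Echo leads).
- X: BR = Heavy, leader payoff 4.
- Y: BR = Heavy, leader payoff -8.
- Z: BR = Light, leader payoff -1.
Echo's induced payoffs are 4, -8, -1, so Echo commits to X. Subgame-perfect outcome: (Heavy, X) with payoffs (6, 4).
Under simultaneous play:
Delta's best replies: X→Heavy; Y→Heavy; Z→Light.
Echo's best replies: Light→Z; Medium→X; Heavy→Z.
Only (Light, Z) has each player best-responding; Nash payoffs (7, -1).
Echo's commitment gain: 4 − -1 = 5.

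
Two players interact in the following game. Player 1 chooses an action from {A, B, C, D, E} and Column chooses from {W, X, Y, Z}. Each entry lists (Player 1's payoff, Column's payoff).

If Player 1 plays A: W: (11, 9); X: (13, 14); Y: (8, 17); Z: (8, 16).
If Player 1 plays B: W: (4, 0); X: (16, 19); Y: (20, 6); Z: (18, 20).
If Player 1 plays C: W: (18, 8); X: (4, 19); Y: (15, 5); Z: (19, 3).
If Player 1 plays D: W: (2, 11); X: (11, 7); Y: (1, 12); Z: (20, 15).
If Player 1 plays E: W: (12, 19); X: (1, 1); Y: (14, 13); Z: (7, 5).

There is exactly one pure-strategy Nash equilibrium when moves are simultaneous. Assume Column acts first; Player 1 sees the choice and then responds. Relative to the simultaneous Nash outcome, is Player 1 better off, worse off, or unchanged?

worse off

Backward induction with Column moving first.
- W: BR = C, leader payoff 8.
- X: BR = B, leader payoff 19.
- Y: BR = B, leader payoff 6.
- Z: BR = D, leader payoff 15.
Maximizing over 8, 19, 6, 15, Column chooses X. Subgame-perfect outcome: (B, X) with payoffs (16, 19).
For the simultaneous game, intersect best replies.
Player 1's best replies: W→C; X→B; Y→B; Z→D.
Column's best replies: A→Y; B→Z; C→X; D→Z; E→W.
Only (D, Z) has each player best-responding; Nash payoffs (20, 15).
Player 1 earns 16 sequentially versus 20 at the Nash outcome: worse off.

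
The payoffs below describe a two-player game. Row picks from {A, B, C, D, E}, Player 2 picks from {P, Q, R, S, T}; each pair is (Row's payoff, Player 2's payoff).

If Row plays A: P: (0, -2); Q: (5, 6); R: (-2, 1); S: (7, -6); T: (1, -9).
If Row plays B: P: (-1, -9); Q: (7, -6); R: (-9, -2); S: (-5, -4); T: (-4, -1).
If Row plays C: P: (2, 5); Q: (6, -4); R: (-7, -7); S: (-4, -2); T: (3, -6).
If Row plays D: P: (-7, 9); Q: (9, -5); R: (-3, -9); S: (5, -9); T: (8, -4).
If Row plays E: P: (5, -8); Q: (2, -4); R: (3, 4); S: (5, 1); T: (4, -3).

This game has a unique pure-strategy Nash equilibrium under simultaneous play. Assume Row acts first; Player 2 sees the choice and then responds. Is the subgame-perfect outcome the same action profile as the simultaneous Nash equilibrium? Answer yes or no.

Player 2 best-responds to each possible Row move:
- A: BR = Q, leader payoff 5.
- B: BR = T, leader payoff -4.
- C: BR = P, leader payoff 2.
- D: BR = P, leader payoff -7.
- E: BR = R, leader payoff 3.
Maximizing over 5, -4, 2, -7, 3, Row chooses A. Subgame-perfect outcome: (A, Q) with payoffs (5, 6).
Under simultaneous play:
Row's best replies: P→E; Q→D; R→E; S→A; T→D.
Player 2's best replies: A→Q; B→T; C→P; D→P; E→R.
Only (E, R) has each player best-responding; Nash payoffs (3, 4).
Sequential outcome (A, Q) differs from the Nash profile (E, R).

no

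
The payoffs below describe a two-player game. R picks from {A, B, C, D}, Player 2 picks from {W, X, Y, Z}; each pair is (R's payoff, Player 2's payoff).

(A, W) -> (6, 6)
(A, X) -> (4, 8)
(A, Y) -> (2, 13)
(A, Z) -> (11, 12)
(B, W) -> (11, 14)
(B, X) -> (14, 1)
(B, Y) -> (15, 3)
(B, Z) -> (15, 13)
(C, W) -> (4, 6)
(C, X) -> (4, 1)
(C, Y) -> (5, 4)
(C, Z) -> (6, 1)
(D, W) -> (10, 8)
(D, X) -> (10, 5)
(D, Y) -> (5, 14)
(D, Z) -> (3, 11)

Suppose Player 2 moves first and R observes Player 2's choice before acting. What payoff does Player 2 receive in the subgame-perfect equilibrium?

Backward induction with Player 2 moving first.
- W → R plays B (best of 6, 11, 4, 10); Player 2 gets 14.
- X → R plays B (best of 4, 14, 4, 10); Player 2 gets 1.
- Y → R plays B (best of 2, 15, 5, 5); Player 2 gets 3.
- Z → R plays B (best of 11, 15, 6, 3); Player 2 gets 13.
Player 2's induced payoffs are 14, 1, 3, 13, so Player 2 commits to W. Subgame-perfect outcome: (B, W) with payoffs (11, 14).

14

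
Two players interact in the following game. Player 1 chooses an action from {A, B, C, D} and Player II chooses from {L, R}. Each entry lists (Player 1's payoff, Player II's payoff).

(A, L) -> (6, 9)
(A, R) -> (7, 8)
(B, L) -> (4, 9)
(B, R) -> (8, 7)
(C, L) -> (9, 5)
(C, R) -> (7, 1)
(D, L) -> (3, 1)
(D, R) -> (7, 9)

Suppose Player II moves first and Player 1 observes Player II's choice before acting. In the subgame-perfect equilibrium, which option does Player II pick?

R

Player 1 best-responds to each possible Player II move:
- L: BR = C, leader payoff 5.
- R: BR = B, leader payoff 7.
Among 5, 7, the best is 7 at R. Subgame-perfect outcome: (B, R) with payoffs (8, 7).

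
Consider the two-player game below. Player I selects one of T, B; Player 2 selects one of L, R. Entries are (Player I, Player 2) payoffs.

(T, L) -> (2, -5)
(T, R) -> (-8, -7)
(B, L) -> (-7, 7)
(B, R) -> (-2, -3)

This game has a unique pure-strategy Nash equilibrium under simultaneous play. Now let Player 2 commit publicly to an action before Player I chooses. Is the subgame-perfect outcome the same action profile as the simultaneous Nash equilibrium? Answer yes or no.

Work backward from Player I's decision.
- L: Player I compares 2, -7 and picks T; Player 2 would get -5.
- R: Player I compares -8, -2 and picks B; Player 2 would get -3.
Player 2's induced payoffs are -5, -3, so Player 2 commits to R. Subgame-perfect outcome: (B, R) with payoffs (-2, -3).
Now find the simultaneous Nash equilibrium.
Player I's best replies: L→T; R→B.
Player 2's best replies: T→L; B→L.
The unique mutual best reply is (T, L), giving (2, -5).
Sequential outcome (B, R) differs from the Nash profile (T, L).

no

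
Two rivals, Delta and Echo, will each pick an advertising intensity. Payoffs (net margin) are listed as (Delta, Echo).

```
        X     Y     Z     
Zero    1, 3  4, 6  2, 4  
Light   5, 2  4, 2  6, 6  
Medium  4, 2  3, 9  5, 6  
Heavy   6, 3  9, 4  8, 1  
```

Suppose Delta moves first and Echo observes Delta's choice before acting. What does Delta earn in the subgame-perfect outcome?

9

Work backward from Echo's decision.
- Zero → Echo plays Y (best of 3, 6, 4); Delta gets 4.
- Light → Echo plays Z (best of 2, 2, 6); Delta gets 6.
- Medium → Echo plays Y (best of 2, 9, 6); Delta gets 3.
- Heavy → Echo plays Y (best of 3, 4, 1); Delta gets 9.
Maximizing over 4, 6, 3, 9, Delta chooses Heavy. Subgame-perfect outcome: (Heavy, Y) with payoffs (9, 4).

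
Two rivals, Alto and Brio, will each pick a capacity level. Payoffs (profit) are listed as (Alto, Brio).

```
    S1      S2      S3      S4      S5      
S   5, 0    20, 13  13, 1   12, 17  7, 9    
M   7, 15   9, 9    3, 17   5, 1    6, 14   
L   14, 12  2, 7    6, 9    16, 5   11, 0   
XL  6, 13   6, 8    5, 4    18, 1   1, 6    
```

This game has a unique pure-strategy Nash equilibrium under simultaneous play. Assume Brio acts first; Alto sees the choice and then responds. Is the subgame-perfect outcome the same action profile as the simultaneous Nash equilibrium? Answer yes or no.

no

Work backward from Alto's decision.
- S1: BR = L, leader payoff 12.
- S2: BR = S, leader payoff 13.
- S3: BR = S, leader payoff 1.
- S4: BR = XL, leader payoff 1.
- S5: BR = L, leader payoff 0.
Maximizing over 12, 13, 1, 1, 0, Brio chooses S2. Subgame-perfect outcome: (S, S2) with payoffs (20, 13).
For the simultaneous game, intersect best replies.
Alto's best replies: S1→L; S2→S; S3→S; S4→XL; S5→L.
Brio's best replies: S→S4; M→S3; L→S1; XL→S1.
Only (L, S1) has each player best-responding; Nash payoffs (14, 12).
Sequential outcome (S, S2) differs from the Nash profile (L, S1).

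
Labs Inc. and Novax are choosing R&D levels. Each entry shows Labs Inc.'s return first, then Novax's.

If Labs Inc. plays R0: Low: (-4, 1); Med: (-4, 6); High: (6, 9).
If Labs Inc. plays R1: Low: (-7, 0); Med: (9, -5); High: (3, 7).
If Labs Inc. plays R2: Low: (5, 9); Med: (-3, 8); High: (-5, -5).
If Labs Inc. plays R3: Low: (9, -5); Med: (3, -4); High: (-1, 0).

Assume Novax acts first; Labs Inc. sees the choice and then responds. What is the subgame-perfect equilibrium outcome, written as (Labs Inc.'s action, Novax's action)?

(R0, High)

Labs Inc. best-responds to each possible Novax move:
- Low: Labs Inc. compares -4, -7, 5, 9 and picks R3; Novax would get -5.
- Med: Labs Inc. compares -4, 9, -3, 3 and picks R1; Novax would get -5.
- High: Labs Inc. compares 6, 3, -5, -1 and picks R0; Novax would get 9.
Maximizing over -5, -5, 9, Novax chooses High. Subgame-perfect outcome: (R0, High) with payoffs (6, 9).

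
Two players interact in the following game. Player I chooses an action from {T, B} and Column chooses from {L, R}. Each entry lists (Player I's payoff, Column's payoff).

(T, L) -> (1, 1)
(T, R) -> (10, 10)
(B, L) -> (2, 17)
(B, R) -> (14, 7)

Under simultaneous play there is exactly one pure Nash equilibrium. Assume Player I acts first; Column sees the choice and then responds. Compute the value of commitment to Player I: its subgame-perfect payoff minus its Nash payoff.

8

Column best-responds to each possible Player I move:
- T: Column compares 1, 10 and picks R; Player I would get 10.
- B: Column compares 17, 7 and picks L; Player I would get 2.
Maximizing over 10, 2, Player I chooses T. Subgame-perfect outcome: (T, R) with payoffs (10, 10).
For the simultaneous game, intersect best replies.
Player I's best replies: L→B; R→B.
Column's best replies: T→R; B→L.
The unique mutual best reply is (B, L), giving (2, 17).
Player I's commitment gain: 10 − 2 = 8.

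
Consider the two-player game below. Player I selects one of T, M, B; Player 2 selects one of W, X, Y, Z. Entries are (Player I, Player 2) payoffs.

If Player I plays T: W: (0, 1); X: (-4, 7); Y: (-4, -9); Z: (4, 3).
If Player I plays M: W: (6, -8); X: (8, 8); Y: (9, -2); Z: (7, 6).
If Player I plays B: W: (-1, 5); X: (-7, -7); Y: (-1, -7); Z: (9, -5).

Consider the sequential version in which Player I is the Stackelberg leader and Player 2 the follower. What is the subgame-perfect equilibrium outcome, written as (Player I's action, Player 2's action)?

(M, X)

Player 2 best-responds to each possible Player I move:
- T: BR = X, leader payoff -4.
- M: BR = X, leader payoff 8.
- B: BR = W, leader payoff -1.
Among -4, 8, -1, the best is 8 at M. Subgame-perfect outcome: (M, X) with payoffs (8, 8).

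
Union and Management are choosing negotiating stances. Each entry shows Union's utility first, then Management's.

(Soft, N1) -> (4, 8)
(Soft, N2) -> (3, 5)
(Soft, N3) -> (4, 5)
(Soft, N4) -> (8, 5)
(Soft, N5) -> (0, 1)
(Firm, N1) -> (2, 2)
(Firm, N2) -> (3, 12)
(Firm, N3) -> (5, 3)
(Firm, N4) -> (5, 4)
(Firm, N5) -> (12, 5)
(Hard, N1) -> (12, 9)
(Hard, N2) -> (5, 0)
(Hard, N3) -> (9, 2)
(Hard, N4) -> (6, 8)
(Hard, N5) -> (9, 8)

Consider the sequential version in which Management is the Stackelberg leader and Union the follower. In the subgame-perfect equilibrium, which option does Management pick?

Union best-responds to each possible Management move:
- N1: Union compares 4, 2, 12 and picks Hard; Management would get 9.
- N2: Union compares 3, 3, 5 and picks Hard; Management would get 0.
- N3: Union compares 4, 5, 9 and picks Hard; Management would get 2.
- N4: Union compares 8, 5, 6 and picks Soft; Management would get 5.
- N5: Union compares 0, 12, 9 and picks Firm; Management would get 5.
Management's induced payoffs are 9, 0, 2, 5, 5, so Management commits to N1. Subgame-perfect outcome: (Hard, N1) with payoffs (12, 9).

N1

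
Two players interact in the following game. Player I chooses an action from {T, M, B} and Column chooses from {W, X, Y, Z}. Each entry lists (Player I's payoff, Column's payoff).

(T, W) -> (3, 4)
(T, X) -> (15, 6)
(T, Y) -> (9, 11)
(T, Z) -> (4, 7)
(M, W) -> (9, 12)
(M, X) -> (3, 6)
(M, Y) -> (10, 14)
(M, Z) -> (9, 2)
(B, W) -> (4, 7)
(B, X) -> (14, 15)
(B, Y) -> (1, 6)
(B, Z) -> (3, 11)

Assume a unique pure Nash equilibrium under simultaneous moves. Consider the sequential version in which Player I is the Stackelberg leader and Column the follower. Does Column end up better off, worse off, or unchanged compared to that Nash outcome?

better off

Backward induction with Player I moving first.
- T: BR = Y, leader payoff 9.
- M: BR = Y, leader payoff 10.
- B: BR = X, leader payoff 14.
Among 9, 10, 14, the best is 14 at B. Subgame-perfect outcome: (B, X) with payoffs (14, 15).
For the simultaneous game, intersect best replies.
Player I's best replies: W→M; X→T; Y→M; Z→M.
Column's best replies: T→Y; M→Y; B→X.
The unique mutual best reply is (M, Y), giving (10, 14).
Column earns 15 sequentially versus 14 at the Nash outcome: better off.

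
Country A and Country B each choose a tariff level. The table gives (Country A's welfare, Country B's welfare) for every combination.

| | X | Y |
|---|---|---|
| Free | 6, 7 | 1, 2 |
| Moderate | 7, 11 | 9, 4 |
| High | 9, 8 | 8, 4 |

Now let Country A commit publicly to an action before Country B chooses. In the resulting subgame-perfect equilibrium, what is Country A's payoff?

Country B best-responds to each possible Country A move:
- Free → Country B plays X (best of 7, 2); Country A gets 6.
- Moderate → Country B plays X (best of 11, 4); Country A gets 7.
- High → Country B plays X (best of 8, 4); Country A gets 9.
Maximizing over 6, 7, 9, Country A chooses High. Subgame-perfect outcome: (High, X) with payoffs (9, 8).

9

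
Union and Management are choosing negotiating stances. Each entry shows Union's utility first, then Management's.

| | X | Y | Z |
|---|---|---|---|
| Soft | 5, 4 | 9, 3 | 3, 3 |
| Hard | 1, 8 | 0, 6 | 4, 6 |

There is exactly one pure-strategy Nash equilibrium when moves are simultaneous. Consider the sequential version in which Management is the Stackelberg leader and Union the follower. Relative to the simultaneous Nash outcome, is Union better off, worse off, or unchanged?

Work backward from Union's decision.
- X: Union compares 5, 1 and picks Soft; Management would get 4.
- Y: Union compares 9, 0 and picks Soft; Management would get 3.
- Z: Union compares 3, 4 and picks Hard; Management would get 6.
Management's induced payoffs are 4, 3, 6, so Management commits to Z. Subgame-perfect outcome: (Hard, Z) with payoffs (4, 6).
Under simultaneous play:
Union's best replies: X→Soft; Y→Soft; Z→Hard.
Management's best replies: Soft→X; Hard→X.
Only (Soft, X) has each player best-responding; Nash payoffs (5, 4).
Union earns 4 sequentially versus 5 at the Nash outcome: worse off.

worse off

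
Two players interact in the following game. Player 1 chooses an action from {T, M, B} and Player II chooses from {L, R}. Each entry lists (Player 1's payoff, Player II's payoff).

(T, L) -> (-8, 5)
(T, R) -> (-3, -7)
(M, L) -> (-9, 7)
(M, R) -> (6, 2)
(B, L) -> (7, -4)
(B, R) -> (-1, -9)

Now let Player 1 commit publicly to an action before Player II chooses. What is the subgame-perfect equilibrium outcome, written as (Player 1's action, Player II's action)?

(B, L)

Player II best-responds to each possible Player 1 move:
- T: BR = L, leader payoff -8.
- M: BR = L, leader payoff -9.
- B: BR = L, leader payoff 7.
Maximizing over -8, -9, 7, Player 1 chooses B. Subgame-perfect outcome: (B, L) with payoffs (7, -4).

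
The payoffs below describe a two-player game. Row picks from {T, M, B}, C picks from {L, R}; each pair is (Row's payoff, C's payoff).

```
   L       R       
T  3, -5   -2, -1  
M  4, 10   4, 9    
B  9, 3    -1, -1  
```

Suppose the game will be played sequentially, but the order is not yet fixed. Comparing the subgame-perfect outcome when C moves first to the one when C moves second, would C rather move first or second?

If Row leads: C's best replies are T→R, M→L, B→L; Row's induced payoffs -2, 4, 9; outcome (B, L), payoffs (9, 3).
If C leads: Row's best replies are L→B, R→M; C's induced payoffs 3, 9; outcome (M, R), payoffs (4, 9).
C gets 9 moving first and 3 moving second, so C prefers to move first.

first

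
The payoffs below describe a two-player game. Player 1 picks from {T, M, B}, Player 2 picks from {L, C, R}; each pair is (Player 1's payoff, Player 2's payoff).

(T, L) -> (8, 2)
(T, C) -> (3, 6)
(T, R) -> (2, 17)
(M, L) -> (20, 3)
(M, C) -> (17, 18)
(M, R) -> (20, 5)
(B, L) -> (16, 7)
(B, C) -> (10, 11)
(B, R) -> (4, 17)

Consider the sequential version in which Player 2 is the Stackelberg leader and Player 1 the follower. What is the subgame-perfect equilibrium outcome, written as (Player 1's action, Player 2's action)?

(M, C)

Backward induction with Player 2 moving first.
- L: BR = M, leader payoff 3.
- C: BR = M, leader payoff 18.
- R: BR = M, leader payoff 5.
Player 2's induced payoffs are 3, 18, 5, so Player 2 commits to C. Subgame-perfect outcome: (M, C) with payoffs (17, 18).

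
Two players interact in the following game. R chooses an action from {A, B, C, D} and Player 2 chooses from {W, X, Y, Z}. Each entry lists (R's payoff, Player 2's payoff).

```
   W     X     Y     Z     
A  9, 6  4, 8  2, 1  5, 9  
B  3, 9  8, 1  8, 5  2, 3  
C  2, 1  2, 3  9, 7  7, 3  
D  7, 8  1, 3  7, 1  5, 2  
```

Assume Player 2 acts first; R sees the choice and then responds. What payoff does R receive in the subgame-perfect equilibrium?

Backward induction with Player 2 moving first.
- W: BR = A, leader payoff 6.
- X: BR = B, leader payoff 1.
- Y: BR = C, leader payoff 7.
- Z: BR = C, leader payoff 3.
Player 2's induced payoffs are 6, 1, 7, 3, so Player 2 commits to Y. Subgame-perfect outcome: (C, Y) with payoffs (9, 7).

9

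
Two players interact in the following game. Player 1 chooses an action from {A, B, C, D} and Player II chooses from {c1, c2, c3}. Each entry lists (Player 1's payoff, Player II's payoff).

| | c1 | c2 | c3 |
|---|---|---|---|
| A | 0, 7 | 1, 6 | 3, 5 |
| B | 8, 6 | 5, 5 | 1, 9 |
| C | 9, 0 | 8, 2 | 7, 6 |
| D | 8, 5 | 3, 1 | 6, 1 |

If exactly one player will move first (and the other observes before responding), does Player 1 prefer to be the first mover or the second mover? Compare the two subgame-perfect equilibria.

first

If Player 1 leads: Player II's best replies are A→c1, B→c3, C→c3, D→c1; Player 1's induced payoffs 0, 1, 7, 8; outcome (D, c1), payoffs (8, 5).
If Player II leads: Player 1's best replies are c1→C, c2→C, c3→C; Player II's induced payoffs 0, 2, 6; outcome (C, c3), payoffs (7, 6).
Player 1 gets 8 moving first and 7 moving second, so Player 1 prefers to move first.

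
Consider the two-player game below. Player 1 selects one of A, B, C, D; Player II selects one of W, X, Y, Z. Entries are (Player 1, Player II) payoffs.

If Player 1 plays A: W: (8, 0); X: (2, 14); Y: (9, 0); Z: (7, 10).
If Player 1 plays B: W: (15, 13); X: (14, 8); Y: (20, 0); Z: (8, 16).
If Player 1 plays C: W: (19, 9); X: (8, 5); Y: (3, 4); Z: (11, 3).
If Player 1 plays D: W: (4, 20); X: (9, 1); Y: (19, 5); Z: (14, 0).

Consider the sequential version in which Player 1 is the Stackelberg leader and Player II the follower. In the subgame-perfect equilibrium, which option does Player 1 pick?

C

Work backward from Player II's decision.
- A → Player II plays X (best of 0, 14, 0, 10); Player 1 gets 2.
- B → Player II plays Z (best of 13, 8, 0, 16); Player 1 gets 8.
- C → Player II plays W (best of 9, 5, 4, 3); Player 1 gets 19.
- D → Player II plays W (best of 20, 1, 5, 0); Player 1 gets 4.
Maximizing over 2, 8, 19, 4, Player 1 chooses C. Subgame-perfect outcome: (C, W) with payoffs (19, 9).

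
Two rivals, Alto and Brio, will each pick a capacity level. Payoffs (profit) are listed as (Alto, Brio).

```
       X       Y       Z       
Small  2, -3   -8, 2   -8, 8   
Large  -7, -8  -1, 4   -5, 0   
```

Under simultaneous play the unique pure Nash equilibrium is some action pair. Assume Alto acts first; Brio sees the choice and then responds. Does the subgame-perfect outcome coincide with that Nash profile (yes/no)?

yes

Brio best-responds to each possible Alto move:
- Small → Brio plays Z (best of -3, 2, 8); Alto gets -8.
- Large → Brio plays Y (best of -8, 4, 0); Alto gets -1.
Maximizing over -8, -1, Alto chooses Large. Subgame-perfect outcome: (Large, Y) with payoffs (-1, 4).
For the simultaneous game, intersect best replies.
Alto's best replies: X→Small; Y→Large; Z→Large.
Brio's best replies: Small→Z; Large→Y.
Only (Large, Y) has each player best-responding; Nash payoffs (-1, 4).
Sequential outcome (Large, Y) coincides with the Nash profile (Large, Y).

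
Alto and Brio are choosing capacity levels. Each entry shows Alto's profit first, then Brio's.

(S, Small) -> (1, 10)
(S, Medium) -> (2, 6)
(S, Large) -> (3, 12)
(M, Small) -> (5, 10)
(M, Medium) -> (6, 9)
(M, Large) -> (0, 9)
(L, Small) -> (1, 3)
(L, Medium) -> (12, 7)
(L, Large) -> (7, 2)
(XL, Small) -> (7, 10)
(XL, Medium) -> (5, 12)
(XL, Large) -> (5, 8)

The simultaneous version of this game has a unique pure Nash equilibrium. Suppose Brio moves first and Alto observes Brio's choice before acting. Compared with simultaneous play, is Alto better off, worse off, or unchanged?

Backward induction with Brio moving first.
- Small → Alto plays XL (best of 1, 5, 1, 7); Brio gets 10.
- Medium → Alto plays L (best of 2, 6, 12, 5); Brio gets 7.
- Large → Alto plays L (best of 3, 0, 7, 5); Brio gets 2.
Among 10, 7, 2, the best is 10 at Small. Subgame-perfect outcome: (XL, Small) with payoffs (7, 10).
Now find the simultaneous Nash equilibrium.
Alto's best replies: Small→XL; Medium→L; Large→L.
Brio's best replies: S→Large; M→Small; L→Medium; XL→Medium.
Only (L, Medium) has each player best-responding; Nash payoffs (12, 7).
Alto earns 7 sequentially versus 12 at the Nash outcome: worse off.

worse off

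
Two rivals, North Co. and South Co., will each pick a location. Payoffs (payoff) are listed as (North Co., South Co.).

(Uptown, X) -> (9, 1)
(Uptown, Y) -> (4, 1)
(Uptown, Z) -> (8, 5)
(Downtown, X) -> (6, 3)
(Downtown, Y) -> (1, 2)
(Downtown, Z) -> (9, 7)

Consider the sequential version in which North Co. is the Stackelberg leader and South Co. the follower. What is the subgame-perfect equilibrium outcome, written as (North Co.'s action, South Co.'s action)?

Solve by backward induction (North Co. leads).
- Uptown → South Co. plays Z (best of 1, 1, 5); North Co. gets 8.
- Downtown → South Co. plays Z (best of 3, 2, 7); North Co. gets 9.
Among 8, 9, the best is 9 at Downtown. Subgame-perfect outcome: (Downtown, Z) with payoffs (9, 7).

(Downtown, Z)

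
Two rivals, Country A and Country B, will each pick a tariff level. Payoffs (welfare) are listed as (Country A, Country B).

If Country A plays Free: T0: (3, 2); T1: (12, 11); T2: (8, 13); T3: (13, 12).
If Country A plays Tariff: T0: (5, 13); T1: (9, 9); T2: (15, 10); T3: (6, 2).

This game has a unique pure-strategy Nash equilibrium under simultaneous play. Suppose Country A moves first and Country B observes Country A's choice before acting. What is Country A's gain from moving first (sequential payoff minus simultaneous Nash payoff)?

3

Work backward from Country B's decision.
- Free: BR = T2, leader payoff 8.
- Tariff: BR = T0, leader payoff 5.
Among 8, 5, the best is 8 at Free. Subgame-perfect outcome: (Free, T2) with payoffs (8, 13).
For the simultaneous game, intersect best replies.
Country A's best replies: T0→Tariff; T1→Free; T2→Tariff; T3→Free.
Country B's best replies: Free→T2; Tariff→T0.
The unique mutual best reply is (Tariff, T0), giving (5, 13).
Country A's commitment gain: 8 − 5 = 3.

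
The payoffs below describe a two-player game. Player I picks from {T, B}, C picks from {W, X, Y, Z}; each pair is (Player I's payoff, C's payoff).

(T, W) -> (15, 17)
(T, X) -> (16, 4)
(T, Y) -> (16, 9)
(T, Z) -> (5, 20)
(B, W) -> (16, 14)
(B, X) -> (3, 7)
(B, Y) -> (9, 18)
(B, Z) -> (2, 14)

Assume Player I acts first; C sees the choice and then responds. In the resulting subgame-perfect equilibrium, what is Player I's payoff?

Work backward from C's decision.
- T: BR = Z, leader payoff 5.
- B: BR = Y, leader payoff 9.
Maximizing over 5, 9, Player I chooses B. Subgame-perfect outcome: (B, Y) with payoffs (9, 18).

9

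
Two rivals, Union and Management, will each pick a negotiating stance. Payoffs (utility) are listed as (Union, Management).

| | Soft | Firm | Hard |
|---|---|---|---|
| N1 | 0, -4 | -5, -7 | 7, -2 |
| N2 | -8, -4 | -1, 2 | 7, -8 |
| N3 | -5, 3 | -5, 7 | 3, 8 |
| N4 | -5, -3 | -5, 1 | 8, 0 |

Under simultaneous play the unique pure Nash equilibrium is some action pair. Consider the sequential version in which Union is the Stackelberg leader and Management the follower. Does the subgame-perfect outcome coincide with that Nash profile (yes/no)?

no

Work backward from Management's decision.
- N1 → Management plays Hard (best of -4, -7, -2); Union gets 7.
- N2 → Management plays Firm (best of -4, 2, -8); Union gets -1.
- N3 → Management plays Hard (best of 3, 7, 8); Union gets 3.
- N4 → Management plays Firm (best of -3, 1, 0); Union gets -5.
Among 7, -1, 3, -5, the best is 7 at N1. Subgame-perfect outcome: (N1, Hard) with payoffs (7, -2).
Under simultaneous play:
Union's best replies: Soft→N1; Firm→N2; Hard→N4.
Management's best replies: N1→Hard; N2→Firm; N3→Hard; N4→Firm.
Only (N2, Firm) has each player best-responding; Nash payoffs (-1, 2).
Sequential outcome (N1, Hard) differs from the Nash profile (N2, Firm).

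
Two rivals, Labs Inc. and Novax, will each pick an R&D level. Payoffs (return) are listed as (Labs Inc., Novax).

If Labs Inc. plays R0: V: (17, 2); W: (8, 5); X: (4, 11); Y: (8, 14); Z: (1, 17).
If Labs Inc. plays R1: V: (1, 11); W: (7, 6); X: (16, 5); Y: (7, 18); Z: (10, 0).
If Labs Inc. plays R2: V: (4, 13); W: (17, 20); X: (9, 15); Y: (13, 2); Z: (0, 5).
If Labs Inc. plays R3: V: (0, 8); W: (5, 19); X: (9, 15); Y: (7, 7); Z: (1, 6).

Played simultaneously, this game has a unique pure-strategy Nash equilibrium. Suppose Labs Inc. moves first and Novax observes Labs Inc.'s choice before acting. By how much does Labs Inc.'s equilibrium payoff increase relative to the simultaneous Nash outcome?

0

Novax best-responds to each possible Labs Inc. move:
- R0: BR = Z, leader payoff 1.
- R1: BR = Y, leader payoff 7.
- R2: BR = W, leader payoff 17.
- R3: BR = W, leader payoff 5.
Labs Inc.'s induced payoffs are 1, 7, 17, 5, so Labs Inc. commits to R2. Subgame-perfect outcome: (R2, W) with payoffs (17, 20).
Under simultaneous play:
Labs Inc.'s best replies: V→R0; W→R2; X→R1; Y→R2; Z→R1.
Novax's best replies: R0→Z; R1→Y; R2→W; R3→W.
The unique mutual best reply is (R2, W), giving (17, 20).
Labs Inc.'s commitment gain: 17 − 17 = 0.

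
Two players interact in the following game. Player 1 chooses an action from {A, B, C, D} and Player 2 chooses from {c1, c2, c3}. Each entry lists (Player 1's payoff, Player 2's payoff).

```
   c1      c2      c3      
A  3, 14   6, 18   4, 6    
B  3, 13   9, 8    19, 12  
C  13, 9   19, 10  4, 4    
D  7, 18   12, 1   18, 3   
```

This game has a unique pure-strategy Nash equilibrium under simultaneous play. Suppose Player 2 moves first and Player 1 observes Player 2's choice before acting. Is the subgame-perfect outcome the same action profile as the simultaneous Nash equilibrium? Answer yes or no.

no

Player 1 best-responds to each possible Player 2 move:
- c1 → Player 1 plays C (best of 3, 3, 13, 7); Player 2 gets 9.
- c2 → Player 1 plays C (best of 6, 9, 19, 12); Player 2 gets 10.
- c3 → Player 1 plays B (best of 4, 19, 4, 18); Player 2 gets 12.
Among 9, 10, 12, the best is 12 at c3. Subgame-perfect outcome: (B, c3) with payoffs (19, 12).
Now find the simultaneous Nash equilibrium.
Player 1's best replies: c1→C; c2→C; c3→B.
Player 2's best replies: A→c2; B→c1; C→c2; D→c1.
Only (C, c2) has each player best-responding; Nash payoffs (19, 10).
Sequential outcome (B, c3) differs from the Nash profile (C, c2).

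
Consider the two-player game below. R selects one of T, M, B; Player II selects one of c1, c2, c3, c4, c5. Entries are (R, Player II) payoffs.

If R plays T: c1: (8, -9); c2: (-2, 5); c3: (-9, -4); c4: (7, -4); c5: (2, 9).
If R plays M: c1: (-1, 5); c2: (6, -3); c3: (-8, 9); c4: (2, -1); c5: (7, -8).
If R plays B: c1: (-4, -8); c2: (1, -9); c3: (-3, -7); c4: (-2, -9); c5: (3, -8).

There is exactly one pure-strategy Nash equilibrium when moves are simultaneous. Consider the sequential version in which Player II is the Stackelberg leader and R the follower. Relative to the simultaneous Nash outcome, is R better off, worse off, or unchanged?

better off

R best-responds to each possible Player II move:
- c1: BR = T, leader payoff -9.
- c2: BR = M, leader payoff -3.
- c3: BR = B, leader payoff -7.
- c4: BR = T, leader payoff -4.
- c5: BR = M, leader payoff -8.
Maximizing over -9, -3, -7, -4, -8, Player II chooses c2. Subgame-perfect outcome: (M, c2) with payoffs (6, -3).
For the simultaneous game, intersect best replies.
R's best replies: c1→T; c2→M; c3→B; c4→T; c5→M.
Player II's best replies: T→c5; M→c3; B→c3.
Only (B, c3) has each player best-responding; Nash payoffs (-3, -7).
R earns 6 sequentially versus -3 at the Nash outcome: better off.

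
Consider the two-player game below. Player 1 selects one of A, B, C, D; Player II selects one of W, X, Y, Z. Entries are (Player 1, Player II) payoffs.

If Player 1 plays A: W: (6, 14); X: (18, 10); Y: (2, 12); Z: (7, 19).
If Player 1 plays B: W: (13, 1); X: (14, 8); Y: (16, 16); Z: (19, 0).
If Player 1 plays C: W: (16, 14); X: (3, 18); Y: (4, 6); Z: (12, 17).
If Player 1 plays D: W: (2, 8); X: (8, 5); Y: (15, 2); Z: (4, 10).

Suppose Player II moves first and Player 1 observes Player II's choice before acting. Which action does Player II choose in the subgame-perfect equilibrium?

Y

Solve by backward induction (Player II leads).
- W: Player 1 compares 6, 13, 16, 2 and picks C; Player II would get 14.
- X: Player 1 compares 18, 14, 3, 8 and picks A; Player II would get 10.
- Y: Player 1 compares 2, 16, 4, 15 and picks B; Player II would get 16.
- Z: Player 1 compares 7, 19, 12, 4 and picks B; Player II would get 0.
Maximizing over 14, 10, 16, 0, Player II chooses Y. Subgame-perfect outcome: (B, Y) with payoffs (16, 16).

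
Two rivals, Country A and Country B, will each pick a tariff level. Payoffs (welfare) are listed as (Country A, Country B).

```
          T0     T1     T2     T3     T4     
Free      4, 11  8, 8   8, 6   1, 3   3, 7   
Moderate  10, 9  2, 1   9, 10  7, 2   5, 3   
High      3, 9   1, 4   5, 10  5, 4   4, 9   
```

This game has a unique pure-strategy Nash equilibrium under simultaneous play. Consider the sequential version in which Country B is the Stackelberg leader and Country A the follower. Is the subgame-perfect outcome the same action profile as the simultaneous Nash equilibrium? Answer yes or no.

yes

Backward induction with Country B moving first.
- T0: Country A compares 4, 10, 3 and picks Moderate; Country B would get 9.
- T1: Country A compares 8, 2, 1 and picks Free; Country B would get 8.
- T2: Country A compares 8, 9, 5 and picks Moderate; Country B would get 10.
- T3: Country A compares 1, 7, 5 and picks Moderate; Country B would get 2.
- T4: Country A compares 3, 5, 4 and picks Moderate; Country B would get 3.
Country B's induced payoffs are 9, 8, 10, 2, 3, so Country B commits to T2. Subgame-perfect outcome: (Moderate, T2) with payoffs (9, 10).
For the simultaneous game, intersect best replies.
Country A's best replies: T0→Moderate; T1→Free; T2→Moderate; T3→Moderate; T4→Moderate.
Country B's best replies: Free→T0; Moderate→T2; High→T2.
Only (Moderate, T2) has each player best-responding; Nash payoffs (9, 10).
Sequential outcome (Moderate, T2) coincides with the Nash profile (Moderate, T2).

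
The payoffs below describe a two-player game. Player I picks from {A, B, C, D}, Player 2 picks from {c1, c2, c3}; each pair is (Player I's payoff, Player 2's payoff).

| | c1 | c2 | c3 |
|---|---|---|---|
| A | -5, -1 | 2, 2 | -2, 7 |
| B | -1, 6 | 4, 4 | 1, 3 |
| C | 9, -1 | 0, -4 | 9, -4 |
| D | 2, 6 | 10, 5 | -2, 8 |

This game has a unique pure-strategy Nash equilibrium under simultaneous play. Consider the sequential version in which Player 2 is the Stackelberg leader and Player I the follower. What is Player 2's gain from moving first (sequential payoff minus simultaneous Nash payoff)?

6

Player I best-responds to each possible Player 2 move:
- c1: BR = C, leader payoff -1.
- c2: BR = D, leader payoff 5.
- c3: BR = C, leader payoff -4.
Among -1, 5, -4, the best is 5 at c2. Subgame-perfect outcome: (D, c2) with payoffs (10, 5).
Now find the simultaneous Nash equilibrium.
Player I's best replies: c1→C; c2→D; c3→C.
Player 2's best replies: A→c3; B→c1; C→c1; D→c3.
Only (C, c1) has each player best-responding; Nash payoffs (9, -1).
Player 2's commitment gain: 5 − -1 = 6.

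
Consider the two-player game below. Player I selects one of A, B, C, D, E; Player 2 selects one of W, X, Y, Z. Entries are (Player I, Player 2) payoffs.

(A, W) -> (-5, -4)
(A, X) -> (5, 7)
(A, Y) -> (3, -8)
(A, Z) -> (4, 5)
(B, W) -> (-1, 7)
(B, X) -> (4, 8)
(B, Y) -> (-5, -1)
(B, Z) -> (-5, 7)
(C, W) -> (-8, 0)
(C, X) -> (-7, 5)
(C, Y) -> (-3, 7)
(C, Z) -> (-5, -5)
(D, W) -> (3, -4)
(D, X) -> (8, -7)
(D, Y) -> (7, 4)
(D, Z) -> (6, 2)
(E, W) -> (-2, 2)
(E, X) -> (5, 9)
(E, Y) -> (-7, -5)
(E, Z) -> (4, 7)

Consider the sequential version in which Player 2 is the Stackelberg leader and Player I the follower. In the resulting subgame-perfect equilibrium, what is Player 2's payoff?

4

Work backward from Player I's decision.
- W: Player I compares -5, -1, -8, 3, -2 and picks D; Player 2 would get -4.
- X: Player I compares 5, 4, -7, 8, 5 and picks D; Player 2 would get -7.
- Y: Player I compares 3, -5, -3, 7, -7 and picks D; Player 2 would get 4.
- Z: Player I compares 4, -5, -5, 6, 4 and picks D; Player 2 would get 2.
Among -4, -7, 4, 2, the best is 4 at Y. Subgame-perfect outcome: (D, Y) with payoffs (7, 4).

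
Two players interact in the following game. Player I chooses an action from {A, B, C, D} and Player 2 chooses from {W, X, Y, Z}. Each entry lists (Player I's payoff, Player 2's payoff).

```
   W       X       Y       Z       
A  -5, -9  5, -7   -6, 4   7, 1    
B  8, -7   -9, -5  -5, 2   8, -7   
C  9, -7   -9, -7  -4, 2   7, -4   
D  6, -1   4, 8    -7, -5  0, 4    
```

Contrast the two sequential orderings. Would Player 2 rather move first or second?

If Player I leads: Player 2's best replies are A→Y, B→Y, C→Y, D→X; Player I's induced payoffs -6, -5, -4, 4; outcome (D, X), payoffs (4, 8).
If Player 2 leads: Player I's best replies are W→C, X→A, Y→C, Z→B; Player 2's induced payoffs -7, -7, 2, -7; outcome (C, Y), payoffs (-4, 2).
Player 2 gets 2 moving first and 8 moving second, so Player 2 prefers to move second.

second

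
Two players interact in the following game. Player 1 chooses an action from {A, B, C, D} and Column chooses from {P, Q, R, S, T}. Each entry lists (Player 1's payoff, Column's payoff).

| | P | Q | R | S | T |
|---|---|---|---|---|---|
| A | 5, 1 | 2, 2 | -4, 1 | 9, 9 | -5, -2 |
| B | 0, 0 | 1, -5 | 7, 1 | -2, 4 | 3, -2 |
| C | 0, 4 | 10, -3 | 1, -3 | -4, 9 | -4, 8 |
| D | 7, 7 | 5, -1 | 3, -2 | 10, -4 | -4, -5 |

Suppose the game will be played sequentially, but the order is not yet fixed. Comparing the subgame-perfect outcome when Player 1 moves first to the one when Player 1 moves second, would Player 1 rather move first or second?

first

If Player 1 leads: Column's best replies are A→S, B→S, C→S, D→P; Player 1's induced payoffs 9, -2, -4, 7; outcome (A, S), payoffs (9, 9).
If Column leads: Player 1's best replies are P→D, Q→C, R→B, S→D, T→B; Column's induced payoffs 7, -3, 1, -4, -2; outcome (D, P), payoffs (7, 7).
Player 1 gets 9 moving first and 7 moving second, so Player 1 prefers to move first.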